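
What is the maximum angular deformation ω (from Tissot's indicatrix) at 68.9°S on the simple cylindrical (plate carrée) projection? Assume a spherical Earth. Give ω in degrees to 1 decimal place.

56.1°

In the plate carrée (x = Rλ, y = Rφ), meridians are true-scale (h = 1) and parallels are stretched by k = sec φ.
At 68.9°: h = 1.000, k = 2.778; principal scales a = 2.778, b = 1.000.
sin(ω/2) = (a − b)/(a + b) = 1.778/3.778 = 0.4706, so ω = 2 arcsin(0.4706) ≈ 56.1°.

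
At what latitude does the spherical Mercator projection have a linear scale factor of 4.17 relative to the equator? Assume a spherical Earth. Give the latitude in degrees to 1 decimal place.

Mercator scale is k = sec φ = 1/cos φ.
1/cos φ = 4.17  ⇒  cos φ = 0.2398  ⇒  φ = arccos(0.2398) ≈ 76.1°.

76.1°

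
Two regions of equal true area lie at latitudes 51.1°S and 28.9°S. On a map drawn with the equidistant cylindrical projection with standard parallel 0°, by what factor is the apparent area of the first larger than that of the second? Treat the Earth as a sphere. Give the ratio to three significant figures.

For the equirectangular projection with φ₀ = 0 (plate carrée), h = 1 along meridians and k = sec φ along parallels.
Areal scale at 51.1°: h·k = 1.000 × 1.592 = 1.592.
Areal scale at 28.9°: h·k = 1.000 × 1.142 = 1.142.
Ratio = 1.592/1.142 ≈ 1.39.

1.39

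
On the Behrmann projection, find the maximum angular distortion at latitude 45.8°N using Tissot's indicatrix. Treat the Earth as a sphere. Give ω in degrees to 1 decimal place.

The Behrmann projection is cylindrical equal-area with φ₀ = 30°. A cylindrical equal-area projection with standard parallel φ₀ has meridian scale h = cos φ / cos φ₀ and parallel scale k = cos φ₀ / cos φ (so areas are preserved, h·k = 1).
At 45.8°: h = 0.8050, k = 1.242; principal scales a = 1.242, b = 0.8050.
sin(ω/2) = (a − b)/(a + b) = 0.4372/2.047 = 0.2136, so ω = 2 arcsin(0.2136) ≈ 24.7°.

24.7°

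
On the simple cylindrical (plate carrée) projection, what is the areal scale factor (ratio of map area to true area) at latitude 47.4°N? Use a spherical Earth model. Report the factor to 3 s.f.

1.48

In the plate carrée (x = Rλ, y = Rφ), meridians are true-scale (h = 1) and parallels are stretched by k = sec φ.
Areal scale = h·k = 1 × sec φ; at 47.4°, h = 1.000, k = 1.477, so h·k = 1.477.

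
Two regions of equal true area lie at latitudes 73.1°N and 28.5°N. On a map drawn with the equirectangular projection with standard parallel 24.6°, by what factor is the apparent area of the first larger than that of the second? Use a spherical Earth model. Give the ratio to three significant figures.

3.02

The equidistant cylindrical projection with φ₀ = 24.6° has h = 1 (meridians true) and k = cos φ₀ / cos φ along parallels.
Areal scale at 73.1°: h·k = 1.000 × 3.128 = 3.128.
Areal scale at 28.5°: h·k = 1.000 × 1.035 = 1.035.
Ratio = 3.128/1.035 ≈ 3.02.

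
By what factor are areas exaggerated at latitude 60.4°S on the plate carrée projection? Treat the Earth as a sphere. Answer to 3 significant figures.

2.02

For the equirectangular projection with φ₀ = 0 (plate carrée), h = 1 along meridians and k = sec φ along parallels.
Areal scale = h·k = 1 × sec φ; at 60.4°, h = 1.000, k = 2.025, so h·k = 2.025.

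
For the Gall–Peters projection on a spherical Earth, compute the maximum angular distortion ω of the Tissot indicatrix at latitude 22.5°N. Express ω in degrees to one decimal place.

The Gall–Peters projection is cylindrical equal-area with φ₀ = 45°. A cylindrical equal-area projection with standard parallel φ₀ has meridian scale h = cos φ / cos φ₀ and parallel scale k = cos φ₀ / cos φ (so areas are preserved, h·k = 1).
At 22.5°: h = 1.307, k = 0.7654; principal scales a = 1.307, b = 0.7654.
sin(ω/2) = (a − b)/(a + b) = 0.5412/2.072 = 0.2612, so ω = 2 arcsin(0.2612) ≈ 30.3°.

30.3°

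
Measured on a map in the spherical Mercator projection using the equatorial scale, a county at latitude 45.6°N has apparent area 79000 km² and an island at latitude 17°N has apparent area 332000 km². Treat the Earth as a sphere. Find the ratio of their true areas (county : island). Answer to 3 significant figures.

0.127

Mercator's areal exaggeration is sec²φ; hence true area = (apparent area) · cos²φ.
True area of county: 79000 × cos²(45.6°) = 79000 × 0.4895 = 38670 km².
True area of island: 332000 × cos²(17°) = 332000 × 0.9145 = 303600 km².
Ratio = 38670 / 303600 ≈ 0.127.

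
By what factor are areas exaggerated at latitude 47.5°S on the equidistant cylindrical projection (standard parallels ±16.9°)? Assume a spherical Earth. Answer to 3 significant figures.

1.42

The equidistant cylindrical projection with φ₀ = 16.9° has h = 1 (meridians true) and k = cos φ₀ / cos φ along parallels.
Areal scale = h·k = 1 × cos φ₀ / cos φ; at 47.5°, h = 1.000, k = 1.416, so h·k = 1.416.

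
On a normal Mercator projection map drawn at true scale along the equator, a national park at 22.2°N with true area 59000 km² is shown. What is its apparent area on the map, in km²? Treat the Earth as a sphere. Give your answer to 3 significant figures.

For Mercator, h = k = sec φ (a conformal cylindrical projection has a single point scale, 1/cos φ).
Areal scale = k² = sec²φ = 1/cos²(22.2°) = 1/0.9259² = 1.167.
Apparent area = 59000 × 1.167 ≈ 68800 km².

68800 km²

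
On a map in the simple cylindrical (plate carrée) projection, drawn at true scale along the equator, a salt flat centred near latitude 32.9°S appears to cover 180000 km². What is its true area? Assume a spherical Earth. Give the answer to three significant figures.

151000 km²

For the equirectangular projection with φ₀ = 0 (plate carrée), h = 1 along meridians and k = sec φ along parallels.
Areal scale = h·k = 1 × sec φ; at 32.9°, h = 1.000, k = 1.191, so h·k = 1.191.
True area = apparent / (areal scale) = 180000 / 1.191 ≈ 151000 km².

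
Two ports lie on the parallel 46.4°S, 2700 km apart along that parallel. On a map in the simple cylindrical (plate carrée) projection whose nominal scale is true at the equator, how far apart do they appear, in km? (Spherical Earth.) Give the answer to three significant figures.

3920 km

Plate carrée maps x = Rλ, y = Rφ. The meridian scale is h = 1 and the parallel scale is k = 1/cos φ = sec φ.
Along the parallel, k = sec 46.4° = 1/0.6896 = 1.450.
Map distance = 2700 × 1.450 ≈ 3920 km.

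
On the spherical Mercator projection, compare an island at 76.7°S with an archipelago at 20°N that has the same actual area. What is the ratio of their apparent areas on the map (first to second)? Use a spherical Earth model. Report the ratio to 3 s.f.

16.7

Mercator is conformal with k = sec φ, so areal scale = k² = sec²φ.
At 76.7°: sec²(76.7°) = 1/0.2300² = 18.90.
At 20°: sec²(20°) = 1/0.9397² = 1.132.
Ratio = 18.90/1.132 = cos²(20°)/cos²(76.7°) ≈ 16.7.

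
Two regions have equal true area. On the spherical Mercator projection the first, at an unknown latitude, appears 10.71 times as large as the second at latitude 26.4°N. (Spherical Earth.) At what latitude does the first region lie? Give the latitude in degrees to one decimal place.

74.1°

Mercator areal scale is sec²φ, so apparent-area ratio = sec²φ₁ / sec²φ₂ = cos²φ₂ / cos²φ₁.
cos²φ₂ / cos²φ₁ = 10.71  ⇒  cos φ₁ = cos 26.4° / √10.71 = 0.8957/3.273 = 0.2737.
φ₁ = arccos(0.2737) ≈ 74.1°.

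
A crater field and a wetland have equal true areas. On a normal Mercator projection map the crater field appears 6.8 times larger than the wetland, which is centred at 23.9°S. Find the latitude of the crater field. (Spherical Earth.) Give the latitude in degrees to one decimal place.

On Mercator, (apparent₁)/(apparent₂) = sec²φ₁ / sec²φ₂ when true areas are equal.
cos²φ₂ / cos²φ₁ = 6.8  ⇒  cos φ₁ = cos 23.9° / √6.8 = 0.9143/2.608 = 0.3506.
φ₁ = arccos(0.3506) ≈ 69.5°.

69.5°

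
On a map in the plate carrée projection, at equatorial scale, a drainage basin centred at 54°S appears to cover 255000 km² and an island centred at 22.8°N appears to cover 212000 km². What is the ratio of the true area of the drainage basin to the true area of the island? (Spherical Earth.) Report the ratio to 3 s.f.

Plate carrée has h = 1 and k = sec φ, giving areal scale sec φ; true area = (apparent area) · cos φ.
True area of drainage basin: 255000 × cos(54°) = 255000 × 0.5878 = 149900 km².
True area of island: 212000 × cos(22.8°) = 212000 × 0.9219 = 195400 km².
Ratio = 149900 / 195400 ≈ 0.767.

0.767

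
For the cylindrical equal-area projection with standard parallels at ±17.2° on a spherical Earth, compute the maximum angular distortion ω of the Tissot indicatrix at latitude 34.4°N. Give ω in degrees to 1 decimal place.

16.7°

A cylindrical equal-area projection with standard parallel φ₀ has meridian scale h = cos φ / cos φ₀ and parallel scale k = cos φ₀ / cos φ (so areas are preserved, h·k = 1).
At 34.4°: h = 0.8637, k = 1.158; principal scales a = 1.158, b = 0.8637.
sin(ω/2) = (a − b)/(a + b) = 0.2940/2.021 = 0.1454, so ω = 2 arcsin(0.1454) ≈ 16.7°.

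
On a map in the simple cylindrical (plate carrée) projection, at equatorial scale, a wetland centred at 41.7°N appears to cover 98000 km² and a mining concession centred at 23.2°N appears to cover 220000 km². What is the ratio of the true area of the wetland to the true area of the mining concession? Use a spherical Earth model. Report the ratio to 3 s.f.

Plate carrée has h = 1 and k = sec φ, giving areal scale sec φ; true area = (apparent area) · cos φ.
True area of wetland: 98000 × cos(41.7°) = 98000 × 0.7466 = 73170 km².
True area of mining concession: 220000 × cos(23.2°) = 220000 × 0.9191 = 202200 km².
Ratio = 73170 / 202200 ≈ 0.362.

0.362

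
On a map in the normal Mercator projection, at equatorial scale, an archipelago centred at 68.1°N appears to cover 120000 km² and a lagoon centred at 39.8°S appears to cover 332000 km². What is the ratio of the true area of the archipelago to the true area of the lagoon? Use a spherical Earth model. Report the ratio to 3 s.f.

0.0852

Mercator's areal exaggeration is sec²φ; hence true area = (apparent area) · cos²φ.
True area of archipelago: 120000 × cos²(68.1°) = 120000 × 0.1391 = 16690 km².
True area of lagoon: 332000 × cos²(39.8°) = 332000 × 0.5903 = 196000 km².
Ratio = 16690 / 196000 ≈ 0.0852.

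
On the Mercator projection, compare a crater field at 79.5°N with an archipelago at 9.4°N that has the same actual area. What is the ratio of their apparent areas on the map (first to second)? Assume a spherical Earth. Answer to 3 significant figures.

On Mercator, area is exaggerated by sec²φ = 1/cos²φ.
At 79.5°: sec²(79.5°) = 1/0.1822² = 30.11.
At 9.4°: sec²(9.4°) = 1/0.9866² = 1.027.
Ratio = 30.11/1.027 = cos²(9.4°)/cos²(79.5°) ≈ 29.3.

29.3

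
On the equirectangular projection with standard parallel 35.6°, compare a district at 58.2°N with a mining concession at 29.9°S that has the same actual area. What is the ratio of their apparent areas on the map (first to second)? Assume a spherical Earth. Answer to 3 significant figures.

With standard parallel φ₀ = 35.6°, the equirectangular projection gives x = Rλ cos φ₀, y = Rφ, so h = 1 and k = cos 35.6° / cos φ.
Areal scale at 58.2°: h·k = 1.000 × 1.543 = 1.543.
Areal scale at 29.9°: h·k = 1.000 × 0.9379 = 0.9379.
Ratio = 1.543/0.9379 ≈ 1.65.

1.65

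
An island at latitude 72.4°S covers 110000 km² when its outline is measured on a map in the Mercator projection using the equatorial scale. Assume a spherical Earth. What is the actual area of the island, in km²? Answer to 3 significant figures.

10100 km²

Mercator is conformal, so the point scale is isotropic: h = k = sec φ = 1/cos φ.
Areal scale = k² = sec²φ = 1/cos²(72.4°) = 1/0.3024² = 10.94.
True area = apparent / (areal scale) = 110000 / 10.94 ≈ 10100 km².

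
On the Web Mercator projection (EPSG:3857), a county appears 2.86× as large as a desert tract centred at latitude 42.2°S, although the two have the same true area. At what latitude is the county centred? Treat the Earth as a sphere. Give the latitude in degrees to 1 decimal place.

Mercator areal scale is sec²φ, so apparent-area ratio = sec²φ₁ / sec²φ₂ = cos²φ₂ / cos²φ₁.
cos²φ₂ / cos²φ₁ = 2.86  ⇒  cos φ₁ = cos 42.2° / √2.86 = 0.7408/1.691 = 0.4380.
φ₁ = arccos(0.4380) ≈ 64.0°.

64.0°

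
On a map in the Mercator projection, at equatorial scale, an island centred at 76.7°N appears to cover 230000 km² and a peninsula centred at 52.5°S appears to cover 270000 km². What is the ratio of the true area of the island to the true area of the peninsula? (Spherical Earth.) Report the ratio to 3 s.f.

Since Mercator area scale is 1/cos²φ, the true area equals the apparent area multiplied by cos²φ.
True area of island: 230000 × cos²(76.7°) = 230000 × 0.05292 = 12170 km².
True area of peninsula: 270000 × cos²(52.5°) = 270000 × 0.3706 = 100100 km².
Ratio = 12170 / 100100 ≈ 0.122.

0.122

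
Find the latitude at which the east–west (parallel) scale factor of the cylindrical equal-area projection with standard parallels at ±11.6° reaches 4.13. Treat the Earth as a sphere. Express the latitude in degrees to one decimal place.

A cylindrical equal-area projection with standard parallel φ₀ has meridian scale h = cos φ / cos φ₀ and parallel scale k = cos φ₀ / cos φ (so areas are preserved, h·k = 1).
k = cos φ₀ / cos φ = 4.13  ⇒  cos φ = cos 11.6° / 4.13 = 0.2372.
φ = arccos(0.2372) ≈ 76.3°.

76.3°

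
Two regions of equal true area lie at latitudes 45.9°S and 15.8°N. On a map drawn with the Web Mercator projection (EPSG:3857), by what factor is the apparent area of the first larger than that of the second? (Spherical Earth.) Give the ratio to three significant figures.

On Mercator, area is exaggerated by sec²φ = 1/cos²φ.
At 45.9°: sec²(45.9°) = 1/0.6959² = 2.065.
At 15.8°: sec²(15.8°) = 1/0.9622² = 1.080.
Ratio = 2.065/1.080 = cos²(15.8°)/cos²(45.9°) ≈ 1.91.

1.91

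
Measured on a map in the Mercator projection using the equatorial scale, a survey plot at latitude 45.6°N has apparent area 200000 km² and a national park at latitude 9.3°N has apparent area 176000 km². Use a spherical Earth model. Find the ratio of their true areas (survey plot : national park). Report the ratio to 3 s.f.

Since Mercator area scale is 1/cos²φ, the true area equals the apparent area multiplied by cos²φ.
True area of survey plot: 200000 × cos²(45.6°) = 200000 × 0.4895 = 97910 km².
True area of national park: 176000 × cos²(9.3°) = 176000 × 0.9739 = 171400 km².
Ratio = 97910 / 171400 ≈ 0.571.

0.571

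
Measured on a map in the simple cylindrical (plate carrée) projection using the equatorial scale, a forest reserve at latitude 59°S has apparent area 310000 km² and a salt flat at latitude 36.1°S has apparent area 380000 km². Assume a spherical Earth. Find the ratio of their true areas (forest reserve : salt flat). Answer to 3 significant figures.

0.520

Plate carrée has h = 1 and k = sec φ, giving areal scale sec φ; true area = (apparent area) · cos φ.
True area of forest reserve: 310000 × cos(59°) = 310000 × 0.5150 = 159700 km².
True area of salt flat: 380000 × cos(36.1°) = 380000 × 0.8080 = 307000 km².
Ratio = 159700 / 307000 ≈ 0.520.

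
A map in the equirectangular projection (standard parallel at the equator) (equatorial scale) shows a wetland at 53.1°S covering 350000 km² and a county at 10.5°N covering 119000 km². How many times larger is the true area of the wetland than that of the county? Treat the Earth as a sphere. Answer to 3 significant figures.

Plate carrée has h = 1 and k = sec φ, giving areal scale sec φ; true area = (apparent area) · cos φ.
True area of wetland: 350000 × cos(53.1°) = 350000 × 0.6004 = 210100 km².
True area of county: 119000 × cos(10.5°) = 119000 × 0.9833 = 117000 km².
Ratio = 210100 / 117000 ≈ 1.80.

1.80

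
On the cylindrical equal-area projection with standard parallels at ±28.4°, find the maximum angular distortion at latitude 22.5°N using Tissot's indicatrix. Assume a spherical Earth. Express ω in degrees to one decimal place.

A cylindrical equal-area projection with standard parallel φ₀ has meridian scale h = cos φ / cos φ₀ and parallel scale k = cos φ₀ / cos φ (so areas are preserved, h·k = 1).
At 22.5°: h = 1.050, k = 0.9521; principal scales a = 1.050, b = 0.9521.
sin(ω/2) = (a − b)/(a + b) = 0.09816/2.002 = 0.04902, so ω = 2 arcsin(0.04902) ≈ 5.6°.

5.6°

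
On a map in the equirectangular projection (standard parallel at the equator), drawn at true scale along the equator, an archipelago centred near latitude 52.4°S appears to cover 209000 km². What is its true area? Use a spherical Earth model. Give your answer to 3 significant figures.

In the plate carrée (x = Rλ, y = Rφ), meridians are true-scale (h = 1) and parallels are stretched by k = sec φ.
Areal scale = h·k = 1 × sec φ; at 52.4°, h = 1.000, k = 1.639, so h·k = 1.639.
True area = apparent / (areal scale) = 209000 / 1.639 ≈ 128000 km².

128000 km²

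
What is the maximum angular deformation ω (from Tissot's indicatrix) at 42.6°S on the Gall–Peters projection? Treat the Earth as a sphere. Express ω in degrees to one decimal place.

4.6°

The Gall–Peters projection is cylindrical equal-area with φ₀ = 45°. For cylindrical equal-area with standard parallel φ₀, h = cos φ / cos φ₀ and k = cos φ₀ / cos φ, so h·k = 1.
At 42.6°: h = 1.041, k = 0.9606; principal scales a = 1.041, b = 0.9606.
sin(ω/2) = (a − b)/(a + b) = 0.08038/2.002 = 0.04016, so ω = 2 arcsin(0.04016) ≈ 4.6°.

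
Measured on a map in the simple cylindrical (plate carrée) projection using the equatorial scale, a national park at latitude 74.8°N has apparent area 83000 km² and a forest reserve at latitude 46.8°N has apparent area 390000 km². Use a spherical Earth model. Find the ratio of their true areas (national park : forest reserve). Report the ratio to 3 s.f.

0.0815

Plate carrée has h = 1 and k = sec φ, giving areal scale sec φ; true area = (apparent area) · cos φ.
True area of national park: 83000 × cos(74.8°) = 83000 × 0.2622 = 21760 km².
True area of forest reserve: 390000 × cos(46.8°) = 390000 × 0.6845 = 267000 km².
Ratio = 21760 / 267000 ≈ 0.0815.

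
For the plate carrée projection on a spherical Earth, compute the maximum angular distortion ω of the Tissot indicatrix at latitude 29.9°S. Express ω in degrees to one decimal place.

8.2°

In the plate carrée (x = Rλ, y = Rφ), meridians are true-scale (h = 1) and parallels are stretched by k = sec φ.
At 29.9°: h = 1.000, k = 1.154; principal scales a = 1.154, b = 1.000.
sin(ω/2) = (a − b)/(a + b) = 0.1535/2.154 = 0.07130, so ω = 2 arcsin(0.07130) ≈ 8.2°.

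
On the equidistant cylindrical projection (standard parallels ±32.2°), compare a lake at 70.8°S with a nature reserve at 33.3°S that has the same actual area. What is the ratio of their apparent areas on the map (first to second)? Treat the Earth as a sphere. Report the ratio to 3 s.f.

With standard parallel φ₀ = 32.2°, the equirectangular projection gives x = Rλ cos φ₀, y = Rφ, so h = 1 and k = cos 32.2° / cos φ.
Areal scale at 70.8°: h·k = 1.000 × 2.573 = 2.573.
Areal scale at 33.3°: h·k = 1.000 × 1.012 = 1.012.
Ratio = 2.573/1.012 ≈ 2.54.

2.54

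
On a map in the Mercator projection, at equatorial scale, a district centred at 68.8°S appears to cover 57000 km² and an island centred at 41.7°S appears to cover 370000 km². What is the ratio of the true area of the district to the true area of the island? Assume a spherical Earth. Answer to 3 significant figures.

0.0361

On Mercator the areal scale is sec²φ, so true area = apparent × cos²φ.
True area of district: 57000 × cos²(68.8°) = 57000 × 0.1308 = 7454 km².
True area of island: 370000 × cos²(41.7°) = 370000 × 0.5575 = 206300 km².
Ratio = 7454 / 206300 ≈ 0.0361.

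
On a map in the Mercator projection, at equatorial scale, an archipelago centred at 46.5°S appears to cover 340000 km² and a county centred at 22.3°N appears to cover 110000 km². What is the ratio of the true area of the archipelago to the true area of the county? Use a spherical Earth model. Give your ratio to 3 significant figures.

Mercator's areal exaggeration is sec²φ; hence true area = (apparent area) · cos²φ.
True area of archipelago: 340000 × cos²(46.5°) = 340000 × 0.4738 = 161100 km².
True area of county: 110000 × cos²(22.3°) = 110000 × 0.8560 = 94160 km².
Ratio = 161100 / 94160 ≈ 1.71.

1.71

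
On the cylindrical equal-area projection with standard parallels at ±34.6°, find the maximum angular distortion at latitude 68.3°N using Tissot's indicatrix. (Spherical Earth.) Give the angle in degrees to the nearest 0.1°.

Cylindrical equal-area (φ₀ = 34.6°): h = cos φ / cos 34.6° along meridians, k = cos 34.6° / cos φ along parallels; h·k = 1.
At 68.3°: h = 0.4492, k = 2.226; principal scales a = 2.226, b = 0.4492.
sin(ω/2) = (a − b)/(a + b) = 1.777/2.675 = 0.6642, so ω = 2 arcsin(0.6642) ≈ 83.2°.

83.2°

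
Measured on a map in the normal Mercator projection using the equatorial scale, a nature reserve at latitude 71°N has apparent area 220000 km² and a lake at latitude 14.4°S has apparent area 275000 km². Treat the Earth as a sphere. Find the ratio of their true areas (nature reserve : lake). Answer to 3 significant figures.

Mercator's areal exaggeration is sec²φ; hence true area = (apparent area) · cos²φ.
True area of nature reserve: 220000 × cos²(71°) = 220000 × 0.1060 = 23320 km².
True area of lake: 275000 × cos²(14.4°) = 275000 × 0.9382 = 258000 km².
Ratio = 23320 / 258000 ≈ 0.0904.

0.0904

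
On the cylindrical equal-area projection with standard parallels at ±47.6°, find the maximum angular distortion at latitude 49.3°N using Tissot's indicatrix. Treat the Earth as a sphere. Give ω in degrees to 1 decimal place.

For cylindrical equal-area with standard parallel φ₀, h = cos φ / cos φ₀ and k = cos φ₀ / cos φ, so h·k = 1.
At 49.3°: h = 0.9671, k = 1.034; principal scales a = 1.034, b = 0.9671.
sin(ω/2) = (a − b)/(a + b) = 0.06698/2.001 = 0.03347, so ω = 2 arcsin(0.03347) ≈ 3.8°.

3.8°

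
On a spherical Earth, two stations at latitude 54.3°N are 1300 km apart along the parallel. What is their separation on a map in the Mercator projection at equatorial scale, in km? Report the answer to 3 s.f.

For Mercator, h = k = sec φ (a conformal cylindrical projection has a single point scale, 1/cos φ).
Along the parallel, k = sec 54.3° = 1/0.5835 = 1.714.
Map distance = 1300 × 1.714 ≈ 2230 km.

2230 km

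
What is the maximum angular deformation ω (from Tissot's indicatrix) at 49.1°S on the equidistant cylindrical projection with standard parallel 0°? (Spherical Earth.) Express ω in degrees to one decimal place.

In the plate carrée (x = Rλ, y = Rφ), meridians are true-scale (h = 1) and parallels are stretched by k = sec φ.
At 49.1°: h = 1.000, k = 1.527; principal scales a = 1.527, b = 1.000.
sin(ω/2) = (a − b)/(a + b) = 0.5273/2.527 = 0.2086, so ω = 2 arcsin(0.2086) ≈ 24.1°.

24.1°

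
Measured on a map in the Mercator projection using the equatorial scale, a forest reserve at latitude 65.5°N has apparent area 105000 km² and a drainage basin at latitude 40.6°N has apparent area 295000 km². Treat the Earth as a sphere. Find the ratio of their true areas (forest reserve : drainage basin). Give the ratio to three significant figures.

0.106

Since Mercator area scale is 1/cos²φ, the true area equals the apparent area multiplied by cos²φ.
True area of forest reserve: 105000 × cos²(65.5°) = 105000 × 0.1720 = 18060 km².
True area of drainage basin: 295000 × cos²(40.6°) = 295000 × 0.5765 = 170100 km².
Ratio = 18060 / 170100 ≈ 0.106.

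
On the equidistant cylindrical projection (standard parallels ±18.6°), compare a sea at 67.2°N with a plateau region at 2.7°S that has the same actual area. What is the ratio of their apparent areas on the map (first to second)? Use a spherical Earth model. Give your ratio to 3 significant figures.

2.58

The equidistant cylindrical projection with φ₀ = 18.6° has h = 1 (meridians true) and k = cos φ₀ / cos φ along parallels.
Areal scale at 67.2°: h·k = 1.000 × 2.446 = 2.446.
Areal scale at 2.7°: h·k = 1.000 × 0.9488 = 0.9488.
Ratio = 2.446/0.9488 ≈ 2.58.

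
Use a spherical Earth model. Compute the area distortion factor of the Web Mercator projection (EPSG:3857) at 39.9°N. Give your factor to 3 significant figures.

1.70

Mercator is conformal, so the point scale is isotropic: h = k = sec φ = 1/cos φ.
Areal scale = k² = sec²φ = 1/cos²(39.9°) = 1/0.7672² = 1.699.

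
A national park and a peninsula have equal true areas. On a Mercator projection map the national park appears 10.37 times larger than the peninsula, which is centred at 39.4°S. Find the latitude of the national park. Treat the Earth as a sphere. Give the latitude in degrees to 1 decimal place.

76.1°

Mercator areal scale is sec²φ, so apparent-area ratio = sec²φ₁ / sec²φ₂ = cos²φ₂ / cos²φ₁.
cos²φ₂ / cos²φ₁ = 10.37  ⇒  cos φ₁ = cos 39.4° / √10.37 = 0.7727/3.220 = 0.2400.
φ₁ = arccos(0.2400) ≈ 76.1°.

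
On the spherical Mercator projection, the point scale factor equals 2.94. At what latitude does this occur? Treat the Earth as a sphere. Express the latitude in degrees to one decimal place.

Mercator scale is k = sec φ = 1/cos φ.
1/cos φ = 2.94  ⇒  cos φ = 0.3401  ⇒  φ = arccos(0.3401) ≈ 70.1°.

70.1°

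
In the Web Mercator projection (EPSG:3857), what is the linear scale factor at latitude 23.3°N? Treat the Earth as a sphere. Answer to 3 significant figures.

1.09

The Mercator projection is conformal; its linear scale factor is the same in every direction and equals sec φ = 1/cos φ.
k = 1/cos 23.3° = 1/0.9184 = 1.089.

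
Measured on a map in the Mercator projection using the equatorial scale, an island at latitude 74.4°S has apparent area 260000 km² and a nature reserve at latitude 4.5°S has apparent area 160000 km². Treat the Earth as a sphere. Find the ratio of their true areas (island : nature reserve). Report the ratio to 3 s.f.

Since Mercator area scale is 1/cos²φ, the true area equals the apparent area multiplied by cos²φ.
True area of island: 260000 × cos²(74.4°) = 260000 × 0.07232 = 18800 km².
True area of nature reserve: 160000 × cos²(4.5°) = 160000 × 0.9938 = 159000 km².
Ratio = 18800 / 159000 ≈ 0.118.

0.118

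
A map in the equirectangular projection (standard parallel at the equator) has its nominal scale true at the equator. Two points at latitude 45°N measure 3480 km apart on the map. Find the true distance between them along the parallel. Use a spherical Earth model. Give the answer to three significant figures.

In the plate carrée (x = Rλ, y = Rφ), meridians are true-scale (h = 1) and parallels are stretched by k = sec φ.
Along the parallel at 45°, map distances are exaggerated by k = sec 45° = 1.414.
True distance = 3480 / 1.414 = 3480 × cos 45° ≈ 2460 km.

2460 km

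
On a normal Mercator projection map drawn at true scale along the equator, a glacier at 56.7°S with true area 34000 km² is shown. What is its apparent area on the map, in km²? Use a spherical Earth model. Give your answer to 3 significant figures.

The Mercator projection is conformal; its linear scale factor is the same in every direction and equals sec φ = 1/cos φ.
Areal scale = k² = sec²φ = 1/cos²(56.7°) = 1/0.5490² = 3.318.
Apparent area = 34000 × 3.318 ≈ 113000 km².

113000 km²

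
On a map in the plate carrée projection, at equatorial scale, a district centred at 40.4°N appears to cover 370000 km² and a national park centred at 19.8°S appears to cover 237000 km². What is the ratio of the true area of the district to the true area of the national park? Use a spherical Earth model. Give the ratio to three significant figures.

1.26

Plate carrée has h = 1 and k = sec φ, giving areal scale sec φ; true area = (apparent area) · cos φ.
True area of district: 370000 × cos(40.4°) = 370000 × 0.7615 = 281800 km².
True area of national park: 237000 × cos(19.8°) = 237000 × 0.9409 = 223000 km².
Ratio = 281800 / 223000 ≈ 1.26.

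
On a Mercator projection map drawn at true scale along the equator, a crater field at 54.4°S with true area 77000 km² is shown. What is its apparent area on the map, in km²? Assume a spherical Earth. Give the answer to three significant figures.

The Mercator projection is conformal; its linear scale factor is the same in every direction and equals sec φ = 1/cos φ.
Areal scale = k² = sec²φ = 1/cos²(54.4°) = 1/0.5821² = 2.951.
Apparent area = 77000 × 2.951 ≈ 227000 km².

227000 km²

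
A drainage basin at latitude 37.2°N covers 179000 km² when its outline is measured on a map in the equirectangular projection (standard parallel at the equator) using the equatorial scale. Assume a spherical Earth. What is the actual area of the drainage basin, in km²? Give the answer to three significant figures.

In the plate carrée (x = Rλ, y = Rφ), meridians are true-scale (h = 1) and parallels are stretched by k = sec φ.
Areal scale = h·k = 1 × sec φ; at 37.2°, h = 1.000, k = 1.255, so h·k = 1.255.
True area = apparent / (areal scale) = 179000 / 1.255 ≈ 143000 km².

143000 km²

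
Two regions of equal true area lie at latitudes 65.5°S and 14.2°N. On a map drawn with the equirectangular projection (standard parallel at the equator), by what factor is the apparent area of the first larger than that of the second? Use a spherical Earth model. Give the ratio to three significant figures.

2.34

For the equirectangular projection with φ₀ = 0 (plate carrée), h = 1 along meridians and k = sec φ along parallels.
Areal scale at 65.5°: h·k = 1.000 × 2.411 = 2.411.
Areal scale at 14.2°: h·k = 1.000 × 1.032 = 1.032.
Ratio = 2.411/1.032 ≈ 2.34.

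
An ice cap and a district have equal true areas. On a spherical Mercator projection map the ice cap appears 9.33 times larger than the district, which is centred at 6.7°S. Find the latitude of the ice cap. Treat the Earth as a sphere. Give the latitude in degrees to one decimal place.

On Mercator, (apparent₁)/(apparent₂) = sec²φ₁ / sec²φ₂ when true areas are equal.
cos²φ₂ / cos²φ₁ = 9.33  ⇒  cos φ₁ = cos 6.7° / √9.33 = 0.9932/3.055 = 0.3251.
φ₁ = arccos(0.3251) ≈ 71.0°.

71.0°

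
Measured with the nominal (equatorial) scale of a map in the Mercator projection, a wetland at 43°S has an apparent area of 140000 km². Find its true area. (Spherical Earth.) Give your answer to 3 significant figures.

The Mercator projection is conformal; its linear scale factor is the same in every direction and equals sec φ = 1/cos φ.
Areal scale = k² = sec²φ = 1/cos²(43°) = 1/0.7314² = 1.870.
True area = apparent / (areal scale) = 140000 / 1.870 ≈ 74900 km².

74900 km²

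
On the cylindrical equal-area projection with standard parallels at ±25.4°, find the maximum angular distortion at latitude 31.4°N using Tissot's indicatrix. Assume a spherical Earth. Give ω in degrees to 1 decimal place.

Cylindrical equal-area (φ₀ = 25.4°): h = cos φ / cos 25.4° along meridians, k = cos 25.4° / cos φ along parallels; h·k = 1.
At 31.4°: h = 0.9449, k = 1.058; principal scales a = 1.058, b = 0.9449.
sin(ω/2) = (a − b)/(a + b) = 0.1134/2.003 = 0.05663, so ω = 2 arcsin(0.05663) ≈ 6.5°.

6.5°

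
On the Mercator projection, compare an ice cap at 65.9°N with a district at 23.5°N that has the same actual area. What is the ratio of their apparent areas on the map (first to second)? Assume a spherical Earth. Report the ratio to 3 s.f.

Mercator areal scale is sec²φ.
At 65.9°: sec²(65.9°) = 1/0.4083² = 5.998.
At 23.5°: sec²(23.5°) = 1/0.9171² = 1.189.
Ratio = 5.998/1.189 = cos²(23.5°)/cos²(65.9°) ≈ 5.04.

5.04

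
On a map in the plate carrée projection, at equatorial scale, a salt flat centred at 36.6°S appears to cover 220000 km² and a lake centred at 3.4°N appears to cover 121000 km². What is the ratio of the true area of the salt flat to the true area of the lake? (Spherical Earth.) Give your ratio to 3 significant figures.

Plate carrée has h = 1 and k = sec φ, giving areal scale sec φ; true area = (apparent area) · cos φ.
True area of salt flat: 220000 × cos(36.6°) = 220000 × 0.8028 = 176600 km².
True area of lake: 121000 × cos(3.4°) = 121000 × 0.9982 = 120800 km².
Ratio = 176600 / 120800 ≈ 1.46.

1.46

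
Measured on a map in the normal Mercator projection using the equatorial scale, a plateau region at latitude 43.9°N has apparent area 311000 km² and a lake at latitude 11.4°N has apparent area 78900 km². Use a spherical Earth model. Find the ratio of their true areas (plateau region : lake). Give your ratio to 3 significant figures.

Mercator's areal exaggeration is sec²φ; hence true area = (apparent area) · cos²φ.
True area of plateau region: 311000 × cos²(43.9°) = 311000 × 0.5192 = 161500 km².
True area of lake: 78900 × cos²(11.4°) = 78900 × 0.9609 = 75820 km².
Ratio = 161500 / 75820 ≈ 2.13.

2.13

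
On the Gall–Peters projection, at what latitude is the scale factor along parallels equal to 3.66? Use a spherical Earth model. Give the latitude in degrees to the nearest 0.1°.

78.9°

Gall–Peters is a cylindrical equal-area projection with standard parallels at ±45°. For cylindrical equal-area with standard parallel φ₀, h = cos φ / cos φ₀ and k = cos φ₀ / cos φ, so h·k = 1.
k = cos φ₀ / cos φ = 3.66  ⇒  cos φ = cos 45° / 3.66 = 0.1932.
φ = arccos(0.1932) ≈ 78.9°.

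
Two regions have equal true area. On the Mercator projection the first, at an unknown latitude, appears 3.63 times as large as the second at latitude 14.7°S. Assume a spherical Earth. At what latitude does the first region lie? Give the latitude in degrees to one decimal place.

On Mercator, (apparent₁)/(apparent₂) = sec²φ₁ / sec²φ₂ when true areas are equal.
cos²φ₂ / cos²φ₁ = 3.63  ⇒  cos φ₁ = cos 14.7° / √3.63 = 0.9673/1.905 = 0.5077.
φ₁ = arccos(0.5077) ≈ 59.5°.

59.5°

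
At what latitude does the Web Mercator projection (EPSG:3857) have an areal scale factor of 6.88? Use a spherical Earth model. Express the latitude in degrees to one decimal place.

Mercator areal scale is sec²φ.
sec²φ = 6.88  ⇒  cos²φ = 0.1453  ⇒  cos φ = 0.3812.
φ = arccos(0.3812) ≈ 67.6°.

67.6°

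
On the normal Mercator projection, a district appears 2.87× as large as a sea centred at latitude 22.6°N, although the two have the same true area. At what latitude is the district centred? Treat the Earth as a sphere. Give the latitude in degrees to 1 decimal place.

For equal true areas on Mercator, apparent areas scale as sec²φ, so the ratio is cos²φ₂ / cos²φ₁.
cos²φ₂ / cos²φ₁ = 2.87  ⇒  cos φ₁ = cos 22.6° / √2.87 = 0.9232/1.694 = 0.5450.
φ₁ = arccos(0.5450) ≈ 57.0°.

57.0°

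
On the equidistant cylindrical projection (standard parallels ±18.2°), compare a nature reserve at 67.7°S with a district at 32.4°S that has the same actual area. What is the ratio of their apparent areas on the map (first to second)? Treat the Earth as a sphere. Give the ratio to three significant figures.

2.23

The equidistant cylindrical projection with φ₀ = 18.2° has h = 1 (meridians true) and k = cos φ₀ / cos φ along parallels.
Areal scale at 67.7°: h·k = 1.000 × 2.504 = 2.504.
Areal scale at 32.4°: h·k = 1.000 × 1.125 = 1.125.
Ratio = 2.504/1.125 ≈ 2.23.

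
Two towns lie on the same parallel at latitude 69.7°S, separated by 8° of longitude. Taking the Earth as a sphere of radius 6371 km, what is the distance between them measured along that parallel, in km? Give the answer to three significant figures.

Arc length along a parallel = R cos φ · Δλ (with Δλ in radians).
= 6371 × cos 69.7° × (8° × π/180) = 6371 × 0.3469 × 0.1396 ≈ 309 km.

309 km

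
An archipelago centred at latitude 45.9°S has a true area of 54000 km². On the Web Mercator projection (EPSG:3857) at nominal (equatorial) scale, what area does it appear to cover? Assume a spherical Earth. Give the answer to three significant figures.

The Mercator projection is conformal; its linear scale factor is the same in every direction and equals sec φ = 1/cos φ.
Areal scale = k² = sec²φ = 1/cos²(45.9°) = 1/0.6959² = 2.065.
Apparent area = 54000 × 2.065 ≈ 112000 km².

112000 km²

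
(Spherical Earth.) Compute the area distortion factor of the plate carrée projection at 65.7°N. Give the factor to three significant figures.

In the plate carrée (x = Rλ, y = Rφ), meridians are true-scale (h = 1) and parallels are stretched by k = sec φ.
Areal scale = h·k = 1 × sec φ; at 65.7°, h = 1.000, k = 2.430, so h·k = 2.430.

2.43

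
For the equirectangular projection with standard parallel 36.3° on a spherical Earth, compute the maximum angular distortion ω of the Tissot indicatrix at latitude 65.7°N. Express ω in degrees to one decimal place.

The equidistant cylindrical projection with φ₀ = 36.3° has h = 1 (meridians true) and k = cos φ₀ / cos φ along parallels.
At 65.7°: h = 1.000, k = 1.958; principal scales a = 1.958, b = 1.000.
sin(ω/2) = (a − b)/(a + b) = 0.9584/2.958 = 0.3240, so ω = 2 arcsin(0.3240) ≈ 37.8°.

37.8°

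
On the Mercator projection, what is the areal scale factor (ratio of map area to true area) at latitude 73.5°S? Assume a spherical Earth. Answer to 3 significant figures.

12.4

For Mercator, h = k = sec φ (a conformal cylindrical projection has a single point scale, 1/cos φ).
Areal scale = k² = sec²φ = 1/cos²(73.5°) = 1/0.2840² = 12.40.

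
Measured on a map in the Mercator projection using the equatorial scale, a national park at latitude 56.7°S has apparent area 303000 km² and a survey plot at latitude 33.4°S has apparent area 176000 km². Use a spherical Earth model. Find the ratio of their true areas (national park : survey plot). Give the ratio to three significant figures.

Since Mercator area scale is 1/cos²φ, the true area equals the apparent area multiplied by cos²φ.
True area of national park: 303000 × cos²(56.7°) = 303000 × 0.3014 = 91330 km².
True area of survey plot: 176000 × cos²(33.4°) = 176000 × 0.6970 = 122700 km².
Ratio = 91330 / 122700 ≈ 0.745.

0.745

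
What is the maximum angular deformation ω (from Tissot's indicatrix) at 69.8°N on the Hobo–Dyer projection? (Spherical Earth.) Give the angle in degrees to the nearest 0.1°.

The Hobo–Dyer projection is cylindrical equal-area with φ₀ = 37.5°. Cylindrical equal-area (φ₀ = 37.5°): h = cos φ / cos 37.5° along meridians, k = cos 37.5° / cos φ along parallels; h·k = 1.
At 69.8°: h = 0.4352, k = 2.298; principal scales a = 2.298, b = 0.4352.
sin(ω/2) = (a − b)/(a + b) = 1.862/2.733 = 0.6815, so ω = 2 arcsin(0.6815) ≈ 85.9°.

85.9°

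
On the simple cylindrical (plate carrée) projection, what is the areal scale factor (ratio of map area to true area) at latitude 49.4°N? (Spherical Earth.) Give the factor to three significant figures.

1.54

In the plate carrée (x = Rλ, y = Rφ), meridians are true-scale (h = 1) and parallels are stretched by k = sec φ.
Areal scale = h·k = 1 × sec φ; at 49.4°, h = 1.000, k = 1.537, so h·k = 1.537.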